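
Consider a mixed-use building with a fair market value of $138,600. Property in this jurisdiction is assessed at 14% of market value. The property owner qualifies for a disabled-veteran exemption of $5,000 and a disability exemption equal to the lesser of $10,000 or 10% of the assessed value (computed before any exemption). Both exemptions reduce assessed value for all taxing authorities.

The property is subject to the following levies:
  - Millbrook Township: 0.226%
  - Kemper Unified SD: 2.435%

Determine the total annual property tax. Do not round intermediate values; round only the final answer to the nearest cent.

$331.66

Assessed value = $138,600 × 0.14 = $19,404
Disability exemption = min($10,000, 10% × $19,404) = min($10,000, $1,940.4) = $1,940.4 (percentage binds)
Taxable value = $19,404 − $5,000 − $1,940.4 = $12,463.6
Millbrook Township: $12,463.6 × 0.00226 = $28.167736
Kemper Unified SD: $12,463.6 × 0.02435 = $303.48866
Total = $331.656396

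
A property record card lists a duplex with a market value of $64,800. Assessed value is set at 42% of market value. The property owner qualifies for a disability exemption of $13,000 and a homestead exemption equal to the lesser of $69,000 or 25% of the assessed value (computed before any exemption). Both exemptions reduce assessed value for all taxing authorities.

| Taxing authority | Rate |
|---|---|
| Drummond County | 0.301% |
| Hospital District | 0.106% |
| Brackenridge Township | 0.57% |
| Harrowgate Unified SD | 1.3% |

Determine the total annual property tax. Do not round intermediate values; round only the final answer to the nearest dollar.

$169

Assessed value = $64,800 × 0.42 = $27,216
Homestead exemption = min($69,000, 25% × $27,216) = min($69,000, $6,804) = $6,804 (percentage binds)
Taxable value = $27,216 − $13,000 − $6,804 = $7,412
Drummond County: $7,412 × 0.00301 = $22.31012
Hospital District: $7,412 × 0.00106 = $7.85672
Brackenridge Township: $7,412 × 0.0057 = $42.2484
Harrowgate Unified SD: $7,412 × 0.013 = $96.356
Total = $168.77124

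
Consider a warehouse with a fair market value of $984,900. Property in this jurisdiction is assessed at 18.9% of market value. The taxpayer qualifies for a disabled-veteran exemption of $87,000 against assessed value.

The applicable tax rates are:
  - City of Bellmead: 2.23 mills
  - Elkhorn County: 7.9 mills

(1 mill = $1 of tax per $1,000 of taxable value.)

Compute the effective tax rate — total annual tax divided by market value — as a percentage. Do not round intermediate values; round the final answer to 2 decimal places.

0.10%

Assessed value = $984,900 × 0.189 = $186,146.1
Taxable value = $186,146.1 − $87,000 = $99,146.1
City of Bellmead: $99,146.1 × 0.00223 = $221.095803
Elkhorn County: $99,146.1 × 0.0079 = $783.25419
Total tax = $1,004.349993
Effective rate = $1,004.349993 ÷ $984,900 = 0.10% of market value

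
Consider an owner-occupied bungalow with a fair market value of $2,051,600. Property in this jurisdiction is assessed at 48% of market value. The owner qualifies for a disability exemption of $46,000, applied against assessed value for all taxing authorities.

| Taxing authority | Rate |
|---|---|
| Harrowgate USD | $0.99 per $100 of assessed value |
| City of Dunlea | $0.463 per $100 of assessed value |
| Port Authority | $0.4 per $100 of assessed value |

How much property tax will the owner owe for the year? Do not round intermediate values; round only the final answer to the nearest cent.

$17,395.37

Assessed value = $2,051,600 × 0.48 = $984,768
Taxable value = $984,768 − $46,000 = $938,768
Harrowgate USD: $938,768 × 0.0099 = $9,293.8032
City of Dunlea: $938,768 × 0.00463 = $4,346.49584
Port Authority: $938,768 × 0.004 = $3,755.072
Total = $9,293.8032 + $4,346.49584 + $3,755.072 = $17,395.37104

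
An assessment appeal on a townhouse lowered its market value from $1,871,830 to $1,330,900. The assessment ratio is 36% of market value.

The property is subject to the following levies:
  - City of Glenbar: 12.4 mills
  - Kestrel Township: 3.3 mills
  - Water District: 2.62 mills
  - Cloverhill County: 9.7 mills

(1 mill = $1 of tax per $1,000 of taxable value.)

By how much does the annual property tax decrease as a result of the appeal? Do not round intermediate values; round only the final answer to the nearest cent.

Old assessed value = $1,871,830 × 0.36 = $673,858.8
New assessed value = $1,330,900 × 0.36 = $479,124
Combined rate = 0.0124 + 0.0033 + 0.00262 + 0.0097 = 0.02802
Old tax = $673,858.8 × 0.02802 = $18,881.523576
New tax = $479,124 × 0.02802 = $13,425.05448
Reduction = $18,881.523576 − $13,425.05448 = $5,456.469096

$5,456.47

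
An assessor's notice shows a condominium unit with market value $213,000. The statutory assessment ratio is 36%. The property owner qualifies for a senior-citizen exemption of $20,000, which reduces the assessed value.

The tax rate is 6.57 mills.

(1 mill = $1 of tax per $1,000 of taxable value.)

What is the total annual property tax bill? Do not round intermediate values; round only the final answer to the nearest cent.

Assessed value = $213,000 × 0.36 = $76,680
Taxable value = $76,680 − $20,000 = $56,680
Tax = $56,680 × 0.00657 = $372.3876

$372.39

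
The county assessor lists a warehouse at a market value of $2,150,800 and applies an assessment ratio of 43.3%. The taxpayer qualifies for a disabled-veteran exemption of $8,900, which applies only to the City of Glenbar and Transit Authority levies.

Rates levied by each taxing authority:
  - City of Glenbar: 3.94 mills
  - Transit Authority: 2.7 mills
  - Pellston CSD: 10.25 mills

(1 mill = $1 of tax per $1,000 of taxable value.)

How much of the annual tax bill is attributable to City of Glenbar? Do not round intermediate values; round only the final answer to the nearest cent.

Assessed value = $2,150,800 × 0.433 = $931,296.4
City of Glenbar taxable value = $931,296.4 − $8,900 = $922,396.4
City of Glenbar levy = $922,396.4 × 0.00394 = $3,634.241816

$3,634.24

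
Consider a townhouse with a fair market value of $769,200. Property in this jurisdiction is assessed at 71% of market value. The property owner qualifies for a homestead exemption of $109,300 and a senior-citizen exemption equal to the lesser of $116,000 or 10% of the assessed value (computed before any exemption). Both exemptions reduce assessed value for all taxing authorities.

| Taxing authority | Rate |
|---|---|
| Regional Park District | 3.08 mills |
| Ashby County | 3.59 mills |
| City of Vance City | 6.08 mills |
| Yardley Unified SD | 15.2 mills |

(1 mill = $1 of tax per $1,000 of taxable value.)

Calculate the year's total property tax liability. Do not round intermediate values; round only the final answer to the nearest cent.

$10,683.02

Assessed value = $769,200 × 0.71 = $546,132
Senior-citizen exemption = min($116,000, 10% × $546,132) = min($116,000, $54,613.2) = $54,613.2 (percentage binds)
Taxable value = $546,132 − $109,300 − $54,613.2 = $382,218.8
Regional Park District: $382,218.8 × 0.00308 = $1,177.233904
Ashby County: $382,218.8 × 0.00359 = $1,372.165492
City of Vance City: $382,218.8 × 0.00608 = $2,323.890304
Yardley Unified SD: $382,218.8 × 0.0152 = $5,809.72576
Total = $10,683.01546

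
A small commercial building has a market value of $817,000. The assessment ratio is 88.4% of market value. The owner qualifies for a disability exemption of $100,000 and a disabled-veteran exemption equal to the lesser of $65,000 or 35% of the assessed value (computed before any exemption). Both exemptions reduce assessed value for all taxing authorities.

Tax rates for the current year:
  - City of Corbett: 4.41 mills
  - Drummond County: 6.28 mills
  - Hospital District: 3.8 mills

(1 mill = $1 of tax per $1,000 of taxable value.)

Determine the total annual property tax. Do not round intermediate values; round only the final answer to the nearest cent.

$8,074.23

Assessed value = $817,000 × 0.884 = $722,228
Disabled-veteran exemption = min($65,000, 35% × $722,228) = min($65,000, $252,779.8) = $65,000 (dollar cap binds)
Taxable value = $722,228 − $100,000 − $65,000 = $557,228
City of Corbett: $557,228 × 0.00441 = $2,457.37548
Drummond County: $557,228 × 0.00628 = $3,499.39184
Hospital District: $557,228 × 0.0038 = $2,117.4664
Total = $8,074.23372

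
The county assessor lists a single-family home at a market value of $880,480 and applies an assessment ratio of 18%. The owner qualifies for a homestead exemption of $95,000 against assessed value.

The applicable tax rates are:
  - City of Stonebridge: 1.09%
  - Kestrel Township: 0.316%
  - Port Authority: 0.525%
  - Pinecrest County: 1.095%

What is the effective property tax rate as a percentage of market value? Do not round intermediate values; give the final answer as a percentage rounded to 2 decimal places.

Assessed value = $880,480 × 0.18 = $158,486.4
Taxable value = $158,486.4 − $95,000 = $63,486.4
City of Stonebridge: $63,486.4 × 0.0109 = $692.00176
Kestrel Township: $63,486.4 × 0.00316 = $200.617024
Port Authority: $63,486.4 × 0.00525 = $333.3036
Pinecrest County: $63,486.4 × 0.01095 = $695.17608
Total tax = $1,921.098464
Effective rate = $1,921.098464 ÷ $880,480 = 0.22% of market value

0.22%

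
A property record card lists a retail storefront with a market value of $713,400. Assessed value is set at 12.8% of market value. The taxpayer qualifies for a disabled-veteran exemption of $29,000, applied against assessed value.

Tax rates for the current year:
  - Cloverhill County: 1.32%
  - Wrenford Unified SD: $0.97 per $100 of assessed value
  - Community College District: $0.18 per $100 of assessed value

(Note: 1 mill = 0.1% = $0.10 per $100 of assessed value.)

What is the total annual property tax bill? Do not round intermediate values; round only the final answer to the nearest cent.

$1,539.19

Assessed value = $713,400 × 0.128 = $91,315.2
Taxable value = $91,315.2 − $29,000 = $62,315.2
Cloverhill County: $62,315.2 × 0.0132 = $822.56064
Wrenford Unified SD: $62,315.2 × 0.0097 = $604.45744
Community College District: $62,315.2 × 0.0018 = $112.16736
Total = $1,539.18544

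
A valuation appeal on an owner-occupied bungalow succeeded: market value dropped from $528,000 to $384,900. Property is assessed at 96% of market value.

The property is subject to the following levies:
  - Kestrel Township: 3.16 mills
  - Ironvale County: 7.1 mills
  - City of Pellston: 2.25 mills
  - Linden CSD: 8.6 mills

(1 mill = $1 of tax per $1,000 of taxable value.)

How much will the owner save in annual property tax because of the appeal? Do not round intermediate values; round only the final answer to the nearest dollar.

Old assessed value = $528,000 × 0.96 = $506,880
New assessed value = $384,900 × 0.96 = $369,504
Combined rate = 0.00316 + 0.0071 + 0.00225 + 0.0086 = 0.02111
Old tax = $506,880 × 0.02111 = $10,700.2368
New tax = $369,504 × 0.02111 = $7,800.22944
Reduction = $10,700.2368 − $7,800.22944 = $2,900.00736

$2,900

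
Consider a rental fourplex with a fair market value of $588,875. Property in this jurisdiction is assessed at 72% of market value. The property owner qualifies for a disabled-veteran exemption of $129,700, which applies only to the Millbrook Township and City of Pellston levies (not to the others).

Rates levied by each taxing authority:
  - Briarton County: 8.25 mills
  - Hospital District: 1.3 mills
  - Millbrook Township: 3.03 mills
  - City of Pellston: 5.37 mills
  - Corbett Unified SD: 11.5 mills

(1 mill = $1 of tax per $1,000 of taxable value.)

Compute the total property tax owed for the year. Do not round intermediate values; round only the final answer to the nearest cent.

$11,397.03

Assessed value = $588,875 × 0.72 = $423,990
Briarton County: $423,990 × 0.00825 = $3,497.9175
Hospital District: $423,990 × 0.0013 = $551.187
Millbrook Township: ($423,990 − $129,700) × 0.00303 = $294,290 × 0.00303 = $891.6987
City of Pellston: ($423,990 − $129,700) × 0.00537 = $294,290 × 0.00537 = $1,580.3373
Corbett Unified SD: $423,990 × 0.0115 = $4,875.885
Total = $11,397.0255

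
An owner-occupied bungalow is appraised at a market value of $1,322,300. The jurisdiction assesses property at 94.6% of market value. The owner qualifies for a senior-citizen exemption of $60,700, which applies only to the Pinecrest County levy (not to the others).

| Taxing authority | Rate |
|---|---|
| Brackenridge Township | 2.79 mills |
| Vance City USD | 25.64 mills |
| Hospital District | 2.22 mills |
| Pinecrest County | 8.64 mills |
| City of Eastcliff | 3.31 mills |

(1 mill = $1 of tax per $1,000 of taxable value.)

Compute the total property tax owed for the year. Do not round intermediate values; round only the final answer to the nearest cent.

Assessed value = $1,322,300 × 0.946 = $1,250,895.8
Brackenridge Township: $1,250,895.8 × 0.00279 = $3,489.999282
Vance City USD: $1,250,895.8 × 0.02564 = $32,072.968312
Hospital District: $1,250,895.8 × 0.00222 = $2,776.988676
Pinecrest County: ($1,250,895.8 − $60,700) × 0.00864 = $1,190,195.8 × 0.00864 = $10,283.291712
City of Eastcliff: $1,250,895.8 × 0.00331 = $4,140.465098
Total = $52,763.71308

$52,763.71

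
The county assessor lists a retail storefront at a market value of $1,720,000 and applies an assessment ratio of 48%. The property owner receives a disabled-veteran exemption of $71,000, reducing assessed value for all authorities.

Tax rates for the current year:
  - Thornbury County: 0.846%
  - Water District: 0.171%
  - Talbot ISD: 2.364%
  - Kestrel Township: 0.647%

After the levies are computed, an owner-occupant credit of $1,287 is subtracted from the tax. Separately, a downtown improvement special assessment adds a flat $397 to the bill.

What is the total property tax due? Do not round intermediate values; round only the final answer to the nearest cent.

$29,505.29

Assessed value = $1,720,000 × 0.48 = $825,600
Taxable value = $825,600 − $71,000 = $754,600
Thornbury County: $754,600 × 0.00846 = $6,383.916
Water District: $754,600 × 0.00171 = $1,290.366
Talbot ISD: $754,600 × 0.02364 = $17,838.744
Kestrel Township: $754,600 × 0.00647 = $4,882.262
Levies subtotal = $30,395.288
After credit = $30,395.288 − $1,287 = $29,108.288
Total = $29,108.288 + $397 = $29,505.288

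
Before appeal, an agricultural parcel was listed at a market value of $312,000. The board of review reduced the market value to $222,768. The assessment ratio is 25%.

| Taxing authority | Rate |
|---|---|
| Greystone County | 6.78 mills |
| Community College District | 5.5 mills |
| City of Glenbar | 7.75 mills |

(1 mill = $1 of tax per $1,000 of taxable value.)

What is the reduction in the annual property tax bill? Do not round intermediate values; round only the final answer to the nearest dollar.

Old assessed value = $312,000 × 0.25 = $78,000
New assessed value = $222,768 × 0.25 = $55,692
Combined rate = 0.00678 + 0.0055 + 0.00775 = 0.02003
Old tax = $78,000 × 0.02003 = $1,562.34
New tax = $55,692 × 0.02003 = $1,115.51076
Reduction = $1,562.34 − $1,115.51076 = $446.82924

$447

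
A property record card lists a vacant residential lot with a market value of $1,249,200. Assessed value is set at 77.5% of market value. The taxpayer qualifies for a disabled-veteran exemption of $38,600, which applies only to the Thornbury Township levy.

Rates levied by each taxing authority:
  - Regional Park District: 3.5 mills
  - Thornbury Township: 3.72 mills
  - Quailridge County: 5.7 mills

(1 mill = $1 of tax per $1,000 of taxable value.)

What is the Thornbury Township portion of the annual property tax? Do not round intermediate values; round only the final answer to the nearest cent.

$3,457.85

Assessed value = $1,249,200 × 0.775 = $968,130
Thornbury Township taxable value = $968,130 − $38,600 = $929,530
Thornbury Township levy = $929,530 × 0.00372 = $3,457.8516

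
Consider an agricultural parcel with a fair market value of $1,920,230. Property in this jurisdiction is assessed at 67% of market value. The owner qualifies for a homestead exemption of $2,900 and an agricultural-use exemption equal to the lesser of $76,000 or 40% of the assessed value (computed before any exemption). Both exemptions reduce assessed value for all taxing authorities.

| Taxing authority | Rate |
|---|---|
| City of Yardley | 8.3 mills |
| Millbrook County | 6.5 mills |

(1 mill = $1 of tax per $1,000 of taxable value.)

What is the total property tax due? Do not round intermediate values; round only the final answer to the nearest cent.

Assessed value = $1,920,230 × 0.67 = $1,286,554.1
Agricultural-use exemption = min($76,000, 40% × $1,286,554.1) = min($76,000, $514,621.64) = $76,000 (dollar cap binds)
Taxable value = $1,286,554.1 − $2,900 − $76,000 = $1,207,654.1
City of Yardley: $1,207,654.1 × 0.0083 = $10,023.52903
Millbrook County: $1,207,654.1 × 0.0065 = $7,849.75165
Total = $17,873.28068

$17,873.28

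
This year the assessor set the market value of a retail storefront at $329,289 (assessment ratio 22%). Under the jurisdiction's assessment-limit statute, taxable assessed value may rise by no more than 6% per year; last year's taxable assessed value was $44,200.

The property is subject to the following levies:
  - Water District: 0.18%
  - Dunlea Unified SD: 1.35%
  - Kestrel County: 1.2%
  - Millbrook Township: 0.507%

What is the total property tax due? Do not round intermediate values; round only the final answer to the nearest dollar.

$1,517

Uncapped assessed value = $329,289 × 0.22 = $72,443.58
Cap limit = $44,200 × 1.06 = $46,852
Taxable assessed value = min($72,443.58, $46,852) = $46,852 (cap binds)
Water District: $46,852 × 0.0018 = $84.3336
Dunlea Unified SD: $46,852 × 0.0135 = $632.502
Kestrel County: $46,852 × 0.012 = $562.224
Millbrook Township: $46,852 × 0.00507 = $237.53964
Total = $1,516.59924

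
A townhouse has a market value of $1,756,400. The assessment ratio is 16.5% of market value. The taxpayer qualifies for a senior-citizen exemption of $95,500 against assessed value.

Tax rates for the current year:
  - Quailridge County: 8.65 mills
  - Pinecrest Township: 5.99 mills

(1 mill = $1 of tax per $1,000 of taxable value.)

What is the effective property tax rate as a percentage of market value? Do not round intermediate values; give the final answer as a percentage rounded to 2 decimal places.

Assessed value = $1,756,400 × 0.165 = $289,806
Taxable value = $289,806 − $95,500 = $194,306
Quailridge County: $194,306 × 0.00865 = $1,680.7469
Pinecrest Township: $194,306 × 0.00599 = $1,163.89294
Total tax = $2,844.63984
Effective rate = $2,844.63984 ÷ $1,756,400 = 0.16% of market value

0.16%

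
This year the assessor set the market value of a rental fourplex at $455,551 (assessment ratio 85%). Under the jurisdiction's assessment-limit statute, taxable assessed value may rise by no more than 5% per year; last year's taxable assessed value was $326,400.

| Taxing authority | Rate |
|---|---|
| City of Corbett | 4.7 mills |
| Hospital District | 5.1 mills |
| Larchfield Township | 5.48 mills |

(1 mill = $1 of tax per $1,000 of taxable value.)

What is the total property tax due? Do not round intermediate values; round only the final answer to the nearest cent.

Uncapped assessed value = $455,551 × 0.85 = $387,218.35
Cap limit = $326,400 × 1.05 = $342,720
Taxable assessed value = min($387,218.35, $342,720) = $342,720 (cap binds)
City of Corbett: $342,720 × 0.0047 = $1,610.784
Hospital District: $342,720 × 0.0051 = $1,747.872
Larchfield Township: $342,720 × 0.00548 = $1,878.1056
Total = $5,236.7616

$5,236.76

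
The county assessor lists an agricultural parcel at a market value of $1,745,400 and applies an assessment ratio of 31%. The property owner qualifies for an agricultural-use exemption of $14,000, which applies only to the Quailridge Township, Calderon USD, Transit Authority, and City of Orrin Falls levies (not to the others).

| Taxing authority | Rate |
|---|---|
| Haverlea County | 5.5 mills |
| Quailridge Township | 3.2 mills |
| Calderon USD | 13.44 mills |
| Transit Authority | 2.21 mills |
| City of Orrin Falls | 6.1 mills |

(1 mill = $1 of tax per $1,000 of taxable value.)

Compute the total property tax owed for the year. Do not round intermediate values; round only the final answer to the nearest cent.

Assessed value = $1,745,400 × 0.31 = $541,074
Haverlea County: $541,074 × 0.0055 = $2,975.907
Quailridge Township: ($541,074 − $14,000) × 0.0032 = $527,074 × 0.0032 = $1,686.6368
Calderon USD: ($541,074 − $14,000) × 0.01344 = $527,074 × 0.01344 = $7,083.87456
Transit Authority: ($541,074 − $14,000) × 0.00221 = $527,074 × 0.00221 = $1,164.83354
City of Orrin Falls: ($541,074 − $14,000) × 0.0061 = $527,074 × 0.0061 = $3,215.1514
Total = $16,126.4033

$16,126.40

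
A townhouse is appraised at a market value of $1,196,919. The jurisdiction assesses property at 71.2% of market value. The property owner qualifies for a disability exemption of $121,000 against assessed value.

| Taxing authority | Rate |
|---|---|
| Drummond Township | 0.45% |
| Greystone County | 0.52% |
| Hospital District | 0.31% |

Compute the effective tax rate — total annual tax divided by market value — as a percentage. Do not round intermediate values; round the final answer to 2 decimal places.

0.78%

Assessed value = $1,196,919 × 0.712 = $852,206.328
Taxable value = $852,206.328 − $121,000 = $731,206.328
Drummond Township: $731,206.328 × 0.0045 = $3,290.428476
Greystone County: $731,206.328 × 0.0052 = $3,802.2729056
Hospital District: $731,206.328 × 0.0031 = $2,266.7396168
Total tax = $9,359.4409984
Effective rate = $9,359.4409984 ÷ $1,196,919 = 0.78% of market value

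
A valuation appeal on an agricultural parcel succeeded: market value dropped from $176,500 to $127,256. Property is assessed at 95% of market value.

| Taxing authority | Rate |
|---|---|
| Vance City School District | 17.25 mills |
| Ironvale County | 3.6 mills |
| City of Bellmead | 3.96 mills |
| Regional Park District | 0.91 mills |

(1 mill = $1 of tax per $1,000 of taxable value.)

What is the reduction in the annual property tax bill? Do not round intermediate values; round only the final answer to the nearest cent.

$1,203.23

Old assessed value = $176,500 × 0.95 = $167,675
New assessed value = $127,256 × 0.95 = $120,893.2
Combined rate = 0.01725 + 0.0036 + 0.00396 + 0.00091 = 0.02572
Old tax = $167,675 × 0.02572 = $4,312.601
New tax = $120,893.2 × 0.02572 = $3,109.373104
Reduction = $4,312.601 − $3,109.373104 = $1,203.227896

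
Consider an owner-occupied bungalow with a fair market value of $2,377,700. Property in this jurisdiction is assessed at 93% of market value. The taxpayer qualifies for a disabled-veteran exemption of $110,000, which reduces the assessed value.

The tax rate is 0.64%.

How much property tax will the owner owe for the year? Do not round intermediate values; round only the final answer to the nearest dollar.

Assessed value = $2,377,700 × 0.93 = $2,211,261
Taxable value = $2,211,261 − $110,000 = $2,101,261
Tax = $2,101,261 × 0.0064 = $13,448.0704

$13,448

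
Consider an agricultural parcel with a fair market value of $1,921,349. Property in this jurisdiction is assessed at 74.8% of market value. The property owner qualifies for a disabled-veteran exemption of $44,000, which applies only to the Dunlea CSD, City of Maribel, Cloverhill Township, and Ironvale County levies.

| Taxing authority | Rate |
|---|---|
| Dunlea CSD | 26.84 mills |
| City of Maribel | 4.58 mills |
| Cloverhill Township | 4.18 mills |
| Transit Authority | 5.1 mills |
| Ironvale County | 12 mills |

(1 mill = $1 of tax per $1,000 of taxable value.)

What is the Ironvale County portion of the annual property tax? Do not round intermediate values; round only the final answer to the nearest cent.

Assessed value = $1,921,349 × 0.748 = $1,437,169.052
Ironvale County taxable value = $1,437,169.052 − $44,000 = $1,393,169.052
Ironvale County levy = $1,393,169.052 × 0.012 = $16,718.028624

$16,718.03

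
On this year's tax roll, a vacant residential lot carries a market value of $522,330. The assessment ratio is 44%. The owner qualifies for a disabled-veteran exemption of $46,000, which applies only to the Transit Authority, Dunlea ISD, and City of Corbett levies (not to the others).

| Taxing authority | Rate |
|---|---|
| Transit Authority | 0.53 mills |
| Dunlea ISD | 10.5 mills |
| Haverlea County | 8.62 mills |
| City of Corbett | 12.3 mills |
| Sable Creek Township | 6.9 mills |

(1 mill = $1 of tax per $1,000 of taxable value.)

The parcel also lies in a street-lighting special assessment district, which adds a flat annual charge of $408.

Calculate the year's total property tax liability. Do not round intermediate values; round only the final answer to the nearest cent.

$8,263.53

Assessed value = $522,330 × 0.44 = $229,825.2
Transit Authority: ($229,825.2 − $46,000) × 0.00053 = $183,825.2 × 0.00053 = $97.427356
Dunlea ISD: ($229,825.2 − $46,000) × 0.0105 = $183,825.2 × 0.0105 = $1,930.1646
Haverlea County: $229,825.2 × 0.00862 = $1,981.093224
City of Corbett: ($229,825.2 − $46,000) × 0.0123 = $183,825.2 × 0.0123 = $2,261.04996
Sable Creek Township: $229,825.2 × 0.0069 = $1,585.79388
Levies subtotal = $7,855.52902
Total = $7,855.52902 + $408 = $8,263.52902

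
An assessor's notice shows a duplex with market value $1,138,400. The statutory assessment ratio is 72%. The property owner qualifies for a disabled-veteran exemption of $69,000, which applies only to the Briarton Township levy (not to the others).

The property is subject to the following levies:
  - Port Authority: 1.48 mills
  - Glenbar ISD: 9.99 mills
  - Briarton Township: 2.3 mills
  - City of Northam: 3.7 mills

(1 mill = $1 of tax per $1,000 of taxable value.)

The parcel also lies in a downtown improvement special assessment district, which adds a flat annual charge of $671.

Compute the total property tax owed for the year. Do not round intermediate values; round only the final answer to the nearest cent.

Assessed value = $1,138,400 × 0.72 = $819,648
Port Authority: $819,648 × 0.00148 = $1,213.07904
Glenbar ISD: $819,648 × 0.00999 = $8,188.28352
Briarton Township: ($819,648 − $69,000) × 0.0023 = $750,648 × 0.0023 = $1,726.4904
City of Northam: $819,648 × 0.0037 = $3,032.6976
Levies subtotal = $14,160.55056
Total = $14,160.55056 + $671 = $14,831.55056

$14,831.55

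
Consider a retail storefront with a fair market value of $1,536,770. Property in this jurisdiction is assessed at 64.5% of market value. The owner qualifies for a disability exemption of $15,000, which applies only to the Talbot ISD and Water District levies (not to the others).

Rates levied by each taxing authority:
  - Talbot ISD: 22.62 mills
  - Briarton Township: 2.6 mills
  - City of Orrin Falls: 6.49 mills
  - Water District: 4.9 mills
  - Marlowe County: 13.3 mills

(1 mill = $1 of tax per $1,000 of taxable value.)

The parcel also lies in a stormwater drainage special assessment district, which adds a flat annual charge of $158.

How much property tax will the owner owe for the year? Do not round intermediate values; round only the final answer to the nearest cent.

Assessed value = $1,536,770 × 0.645 = $991,216.65
Talbot ISD: ($991,216.65 − $15,000) × 0.02262 = $976,216.65 × 0.02262 = $22,082.020623
Briarton Township: $991,216.65 × 0.0026 = $2,577.16329
City of Orrin Falls: $991,216.65 × 0.00649 = $6,432.9960585
Water District: ($991,216.65 − $15,000) × 0.0049 = $976,216.65 × 0.0049 = $4,783.461585
Marlowe County: $991,216.65 × 0.0133 = $13,183.181445
Levies subtotal = $49,058.8230015
Total = $49,058.8230015 + $158 = $49,216.8230015

$49,216.82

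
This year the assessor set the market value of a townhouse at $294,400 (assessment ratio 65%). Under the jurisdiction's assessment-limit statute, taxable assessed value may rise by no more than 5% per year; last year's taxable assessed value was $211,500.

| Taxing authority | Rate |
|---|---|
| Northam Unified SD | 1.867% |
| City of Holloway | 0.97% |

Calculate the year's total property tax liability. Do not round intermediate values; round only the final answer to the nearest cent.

$5,428.88

Uncapped assessed value = $294,400 × 0.65 = $191,360
Cap limit = $211,500 × 1.05 = $222,075
Taxable assessed value = min($191,360, $222,075) = $191,360 (cap does not bind)
Northam Unified SD: $191,360 × 0.01867 = $3,572.6912
City of Holloway: $191,360 × 0.0097 = $1,856.192
Total = $5,428.8832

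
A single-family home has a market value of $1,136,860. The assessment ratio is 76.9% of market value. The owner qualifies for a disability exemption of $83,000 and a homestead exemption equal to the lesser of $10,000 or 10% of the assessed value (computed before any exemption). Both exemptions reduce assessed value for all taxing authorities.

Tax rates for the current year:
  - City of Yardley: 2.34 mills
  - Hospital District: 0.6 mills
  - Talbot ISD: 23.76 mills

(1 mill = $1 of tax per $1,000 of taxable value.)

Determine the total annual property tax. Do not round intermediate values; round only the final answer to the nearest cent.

Assessed value = $1,136,860 × 0.769 = $874,245.34
Homestead exemption = min($10,000, 10% × $874,245.34) = min($10,000, $87,424.534) = $10,000 (dollar cap binds)
Taxable value = $874,245.34 − $83,000 − $10,000 = $781,245.34
City of Yardley: $781,245.34 × 0.00234 = $1,828.1140956
Hospital District: $781,245.34 × 0.0006 = $468.747204
Talbot ISD: $781,245.34 × 0.02376 = $18,562.3892784
Total = $20,859.250578

$20,859.25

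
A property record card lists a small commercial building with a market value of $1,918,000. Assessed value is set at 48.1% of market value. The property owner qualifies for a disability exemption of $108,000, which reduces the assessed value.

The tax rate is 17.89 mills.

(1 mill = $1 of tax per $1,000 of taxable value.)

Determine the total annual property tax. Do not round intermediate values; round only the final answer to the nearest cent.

$14,572.44

Assessed value = $1,918,000 × 0.481 = $922,558
Taxable value = $922,558 − $108,000 = $814,558
Tax = $814,558 × 0.01789 = $14,572.44262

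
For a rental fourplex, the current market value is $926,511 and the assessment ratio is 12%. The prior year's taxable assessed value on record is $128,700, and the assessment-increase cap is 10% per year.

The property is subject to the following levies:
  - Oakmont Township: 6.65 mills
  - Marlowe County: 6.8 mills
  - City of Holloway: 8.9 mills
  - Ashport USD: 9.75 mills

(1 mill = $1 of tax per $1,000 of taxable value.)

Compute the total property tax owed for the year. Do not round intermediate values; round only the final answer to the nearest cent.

Uncapped assessed value = $926,511 × 0.12 = $111,181.32
Cap limit = $128,700 × 1.1 = $141,570
Taxable assessed value = min($111,181.32, $141,570) = $111,181.32 (cap does not bind)
Oakmont Township: $111,181.32 × 0.00665 = $739.355778
Marlowe County: $111,181.32 × 0.0068 = $756.032976
City of Holloway: $111,181.32 × 0.0089 = $989.513748
Ashport USD: $111,181.32 × 0.00975 = $1,084.01787
Total = $3,568.920372

$3,568.92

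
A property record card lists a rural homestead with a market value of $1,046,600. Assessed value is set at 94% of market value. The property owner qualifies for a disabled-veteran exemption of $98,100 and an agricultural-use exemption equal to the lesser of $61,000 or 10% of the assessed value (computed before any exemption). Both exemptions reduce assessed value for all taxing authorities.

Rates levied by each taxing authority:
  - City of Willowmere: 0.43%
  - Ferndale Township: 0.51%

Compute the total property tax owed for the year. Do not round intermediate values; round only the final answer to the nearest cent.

$7,752.22

Assessed value = $1,046,600 × 0.94 = $983,804
Agricultural-use exemption = min($61,000, 10% × $983,804) = min($61,000, $98,380.4) = $61,000 (dollar cap binds)
Taxable value = $983,804 − $98,100 − $61,000 = $824,704
City of Willowmere: $824,704 × 0.0043 = $3,546.2272
Ferndale Township: $824,704 × 0.0051 = $4,205.9904
Total = $7,752.2176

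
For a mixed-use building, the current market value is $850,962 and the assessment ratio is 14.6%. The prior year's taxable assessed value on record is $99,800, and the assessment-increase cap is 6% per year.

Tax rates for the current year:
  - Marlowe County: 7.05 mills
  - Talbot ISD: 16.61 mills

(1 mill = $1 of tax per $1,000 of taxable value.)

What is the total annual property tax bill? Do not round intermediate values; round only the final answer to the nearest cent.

$2,502.94

Uncapped assessed value = $850,962 × 0.146 = $124,240.452
Cap limit = $99,800 × 1.06 = $105,788
Taxable assessed value = min($124,240.452, $105,788) = $105,788 (cap binds)
Marlowe County: $105,788 × 0.00705 = $745.8054
Talbot ISD: $105,788 × 0.01661 = $1,757.13868
Total = $2,502.94408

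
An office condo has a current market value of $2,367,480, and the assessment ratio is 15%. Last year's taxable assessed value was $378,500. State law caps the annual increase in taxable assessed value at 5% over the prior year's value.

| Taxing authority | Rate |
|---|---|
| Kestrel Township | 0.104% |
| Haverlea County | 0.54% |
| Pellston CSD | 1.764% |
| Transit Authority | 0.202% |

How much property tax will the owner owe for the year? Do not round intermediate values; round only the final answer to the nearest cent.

$9,268.68

Uncapped assessed value = $2,367,480 × 0.15 = $355,122
Cap limit = $378,500 × 1.05 = $397,425
Taxable assessed value = min($355,122, $397,425) = $355,122 (cap does not bind)
Kestrel Township: $355,122 × 0.00104 = $369.32688
Haverlea County: $355,122 × 0.0054 = $1,917.6588
Pellston CSD: $355,122 × 0.01764 = $6,264.35208
Transit Authority: $355,122 × 0.00202 = $717.34644
Total = $9,268.6842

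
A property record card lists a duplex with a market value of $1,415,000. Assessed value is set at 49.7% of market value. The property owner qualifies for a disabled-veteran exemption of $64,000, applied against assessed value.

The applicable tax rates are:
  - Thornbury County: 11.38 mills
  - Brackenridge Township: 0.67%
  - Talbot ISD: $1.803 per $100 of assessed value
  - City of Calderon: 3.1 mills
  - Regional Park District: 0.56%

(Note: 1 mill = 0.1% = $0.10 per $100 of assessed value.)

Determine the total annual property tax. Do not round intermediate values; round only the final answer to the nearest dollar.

$28,645

Assessed value = $1,415,000 × 0.497 = $703,255
Taxable value = $703,255 − $64,000 = $639,255
Thornbury County: $639,255 × 0.01138 = $7,274.7219
Brackenridge Township: $639,255 × 0.0067 = $4,283.0085
Talbot ISD: $639,255 × 0.01803 = $11,525.76765
City of Calderon: $639,255 × 0.0031 = $1,981.6905
Regional Park District: $639,255 × 0.0056 = $3,579.828
Total = $28,645.01655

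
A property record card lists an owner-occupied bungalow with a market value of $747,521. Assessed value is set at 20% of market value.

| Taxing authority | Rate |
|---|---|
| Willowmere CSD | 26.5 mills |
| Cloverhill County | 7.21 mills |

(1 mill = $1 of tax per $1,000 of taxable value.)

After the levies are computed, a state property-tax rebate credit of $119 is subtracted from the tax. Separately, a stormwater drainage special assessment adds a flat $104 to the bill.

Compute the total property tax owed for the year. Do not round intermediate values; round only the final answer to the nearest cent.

$5,024.79

Assessed value = $747,521 × 0.2 = $149,504.2
Willowmere CSD: $149,504.2 × 0.0265 = $3,961.8613
Cloverhill County: $149,504.2 × 0.00721 = $1,077.925282
Levies subtotal = $5,039.786582
After credit = $5,039.786582 − $119 = $4,920.786582
Total = $4,920.786582 + $104 = $5,024.786582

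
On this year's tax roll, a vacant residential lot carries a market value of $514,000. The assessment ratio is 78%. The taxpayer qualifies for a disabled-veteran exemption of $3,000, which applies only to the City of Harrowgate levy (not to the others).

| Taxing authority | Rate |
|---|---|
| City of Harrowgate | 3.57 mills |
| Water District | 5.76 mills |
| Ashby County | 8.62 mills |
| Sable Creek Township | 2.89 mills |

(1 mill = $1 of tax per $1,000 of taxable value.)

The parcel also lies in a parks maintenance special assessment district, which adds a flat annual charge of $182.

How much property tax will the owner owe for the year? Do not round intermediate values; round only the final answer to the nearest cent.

$8,526.46

Assessed value = $514,000 × 0.78 = $400,920
City of Harrowgate: ($400,920 − $3,000) × 0.00357 = $397,920 × 0.00357 = $1,420.5744
Water District: $400,920 × 0.00576 = $2,309.2992
Ashby County: $400,920 × 0.00862 = $3,455.9304
Sable Creek Township: $400,920 × 0.00289 = $1,158.6588
Levies subtotal = $8,344.4628
Total = $8,344.4628 + $182 = $8,526.4628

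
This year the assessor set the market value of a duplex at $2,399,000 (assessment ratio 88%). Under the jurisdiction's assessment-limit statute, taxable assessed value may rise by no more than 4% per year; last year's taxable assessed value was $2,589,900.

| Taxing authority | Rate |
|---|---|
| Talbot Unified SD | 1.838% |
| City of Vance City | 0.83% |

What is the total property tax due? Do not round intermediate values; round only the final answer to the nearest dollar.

Uncapped assessed value = $2,399,000 × 0.88 = $2,111,120
Cap limit = $2,589,900 × 1.04 = $2,693,496
Taxable assessed value = min($2,111,120, $2,693,496) = $2,111,120 (cap does not bind)
Talbot Unified SD: $2,111,120 × 0.01838 = $38,802.3856
City of Vance City: $2,111,120 × 0.0083 = $17,522.296
Total = $56,324.6816

$56,325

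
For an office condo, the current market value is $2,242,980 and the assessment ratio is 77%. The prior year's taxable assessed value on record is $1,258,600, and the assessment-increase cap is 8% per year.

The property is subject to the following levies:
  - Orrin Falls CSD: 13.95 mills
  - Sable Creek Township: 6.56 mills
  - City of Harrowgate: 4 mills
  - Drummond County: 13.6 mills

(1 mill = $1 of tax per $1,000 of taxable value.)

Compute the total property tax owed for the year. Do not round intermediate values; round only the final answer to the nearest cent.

Uncapped assessed value = $2,242,980 × 0.77 = $1,727,094.6
Cap limit = $1,258,600 × 1.08 = $1,359,288
Taxable assessed value = min($1,727,094.6, $1,359,288) = $1,359,288 (cap binds)
Orrin Falls CSD: $1,359,288 × 0.01395 = $18,962.0676
Sable Creek Township: $1,359,288 × 0.00656 = $8,916.92928
City of Harrowgate: $1,359,288 × 0.004 = $5,437.152
Drummond County: $1,359,288 × 0.0136 = $18,486.3168
Total = $51,802.46568

$51,802.47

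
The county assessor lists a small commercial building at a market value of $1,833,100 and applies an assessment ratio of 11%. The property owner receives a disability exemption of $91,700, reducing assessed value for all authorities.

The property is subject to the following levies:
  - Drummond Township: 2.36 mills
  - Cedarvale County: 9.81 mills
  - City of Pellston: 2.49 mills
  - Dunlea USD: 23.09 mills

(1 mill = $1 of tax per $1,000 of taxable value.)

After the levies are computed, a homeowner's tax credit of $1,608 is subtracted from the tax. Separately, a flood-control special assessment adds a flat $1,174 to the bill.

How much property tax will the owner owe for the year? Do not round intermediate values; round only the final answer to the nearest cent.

$3,716.27

Assessed value = $1,833,100 × 0.11 = $201,641
Taxable value = $201,641 − $91,700 = $109,941
Drummond Township: $109,941 × 0.00236 = $259.46076
Cedarvale County: $109,941 × 0.00981 = $1,078.52121
City of Pellston: $109,941 × 0.00249 = $273.75309
Dunlea USD: $109,941 × 0.02309 = $2,538.53769
Levies subtotal = $4,150.27275
After credit = $4,150.27275 − $1,608 = $2,542.27275
Total = $2,542.27275 + $1,174 = $3,716.27275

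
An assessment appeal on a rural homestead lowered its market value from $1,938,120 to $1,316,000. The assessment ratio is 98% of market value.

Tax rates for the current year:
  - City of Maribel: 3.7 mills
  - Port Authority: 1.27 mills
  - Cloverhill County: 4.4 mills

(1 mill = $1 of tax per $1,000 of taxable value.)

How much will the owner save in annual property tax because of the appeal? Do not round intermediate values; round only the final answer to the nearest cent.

Old assessed value = $1,938,120 × 0.98 = $1,899,357.6
New assessed value = $1,316,000 × 0.98 = $1,289,680
Combined rate = 0.0037 + 0.00127 + 0.0044 = 0.00937
Old tax = $1,899,357.6 × 0.00937 = $17,796.980712
New tax = $1,289,680 × 0.00937 = $12,084.3016
Reduction = $17,796.980712 − $12,084.3016 = $5,712.679112

$5,712.68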